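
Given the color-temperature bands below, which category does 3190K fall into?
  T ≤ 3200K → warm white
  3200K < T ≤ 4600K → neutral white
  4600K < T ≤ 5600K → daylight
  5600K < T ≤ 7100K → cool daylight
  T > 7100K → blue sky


Temperature: 3190K
3190K ≤ 3200K → warm white
Classification: warm white


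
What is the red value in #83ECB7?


Color: #83ECB7
R = 83 = 131
G = EC = 236
B = B7 = 183
Red = 131


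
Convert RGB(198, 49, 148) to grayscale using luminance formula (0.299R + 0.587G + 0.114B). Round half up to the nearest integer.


Gray = 0.299×R + 0.587×G + 0.114×B
Gray = 0.299×198 + 0.587×49 + 0.114×148
Gray = 59.202 + 28.763 + 16.872
Gray = 104.837 → round half up → 105
Gray = 105


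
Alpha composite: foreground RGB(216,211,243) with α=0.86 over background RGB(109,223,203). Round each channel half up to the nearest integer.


C = α×F + (1-α)×B, with 1-α = 0.14
R: 0.86×216 + 0.14×109 = 185.76 + 15.26 = 201.02 → 201
G: 0.86×211 + 0.14×223 = 181.46 + 31.22 = 212.68 → 213
B: 0.86×243 + 0.14×203 = 208.98 + 28.42 = 237.40 → 237
= RGB(201, 213, 237)


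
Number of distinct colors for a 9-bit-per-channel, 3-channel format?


Total bits = 9 bits/channel × 3 channels = 27 bits
Distinct colors = 2^27
= 134,217,728 colors


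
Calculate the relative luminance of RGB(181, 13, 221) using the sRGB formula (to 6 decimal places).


Linearize each channel (sRGB transfer function): c = v/255; c_lin = c/12.92 if c ≤ 0.04045, else ((c+0.055)/1.055)^2.4
  R: 181/255 ≈ 0.709804 > 0.04045 → ((0.709804+0.055)/1.055)^2.4 ≈ 0.462077
  G: 13/255 ≈ 0.050980 > 0.04045 → ((0.050980+0.055)/1.055)^2.4 ≈ 0.004025
  B: 221/255 ≈ 0.866667 > 0.04045 → ((0.866667+0.055)/1.055)^2.4 ≈ 0.723055
R_lin = 0.462077, G_lin = 0.004025, B_lin = 0.723055
L = 0.2126×R + 0.7152×G + 0.0722×B
L = 0.2126×0.462077 + 0.7152×0.004025 + 0.0722×0.723055
L ≈ 0.153321


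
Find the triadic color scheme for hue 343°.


Triadic: equally spaced at 120° intervals
H1 = 343°
H2 = (343 + 120) mod 360 = 103°
H3 = (343 + 240) mod 360 = 223°
Triadic = 343°, 103°, 223°


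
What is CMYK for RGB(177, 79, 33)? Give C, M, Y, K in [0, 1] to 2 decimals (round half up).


R'=177/255≈0.6941, G'=79/255≈0.3098, B'=33/255≈0.1294
K = 1 - max(R',G',B') = 1 - 177/255 = 78/255 = 0.30588… → 0.31
(1-R'-K)/(1-K) simplifies to (max-R)/max with max = 177:
C = (177-177)/177 = 0/177 = 0 → 0.00
M = (177-79)/177 = 98/177 = 0.55367… → 0.55
Y = (177-33)/177 = 144/177 = 0.81355… → 0.81
= CMYK(0.00, 0.55, 0.81, 0.31)


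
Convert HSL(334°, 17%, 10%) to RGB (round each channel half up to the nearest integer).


H=334°, S=0.17, L=0.10
C = (1-|2L-1|)×S = (1-|-0.80|)×0.17 = 0.034
H' = H/60 = 334/60 ≈ 5.5667; X = C×(1-|H' mod 2 - 1|) ≈ 0.0147
m = L - C/2 = 0.10 - 0.017 = 0.083
Sector ⌊H'⌋ = 5 → (R',G',B') = (0.034, 0.0, ≈0.0147)
RGB = ((R'+m)×255, (G'+m)×255, (B'+m)×255) = (29.835, 21.165, 24.922)
Round half up → RGB(30, 21, 25)


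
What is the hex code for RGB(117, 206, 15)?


R = 117 → 75 (hex)
G = 206 → CE (hex)
B = 15 → 0F (hex)
Hex = #75CE0F


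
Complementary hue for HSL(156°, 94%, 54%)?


Complement = opposite side of color wheel = hue + 180°
H' = (156 + 180) mod 360 = 336°
S and L unchanged.
= HSL(336°, 94%, 54%)


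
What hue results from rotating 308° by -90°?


New hue = (H + rotation) mod 360
New hue = (308 -90) mod 360
= 218 mod 360
= 218°


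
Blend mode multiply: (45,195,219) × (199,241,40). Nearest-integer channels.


Multiply: C = A×B/255, rounded to nearest integer
R: 45×199/255 = 8955/255 ≈ 35.118 → 35
G: 195×241/255 = 46995/255 ≈ 184.294 → 184
B: 219×40/255 = 8760/255 ≈ 34.353 → 34
= RGB(35, 184, 34)


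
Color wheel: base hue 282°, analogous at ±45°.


Base hue: 282°
Left analog: (282 - 45) mod 360 = 237°
Right analog: (282 + 45) mod 360 = 327°
Analogous hues = 237° and 327°


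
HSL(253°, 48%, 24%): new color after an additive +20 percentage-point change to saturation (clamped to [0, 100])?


Original S = 48%
Adjustment = +20 percentage points
New S = 48 + (20) = 68
Clamp to [0, 100] → 68
= HSL(253°, 68%, 24%)


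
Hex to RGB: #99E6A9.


99 → 153 (R)
E6 → 230 (G)
A9 → 169 (B)
= RGB(153, 230, 169)


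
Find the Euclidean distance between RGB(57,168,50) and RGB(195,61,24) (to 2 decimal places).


d = √[(R₁-R₂)² + (G₁-G₂)² + (B₁-B₂)²]
d = √[(57-195)² + (168-61)² + (50-24)²]
d = √[19044 + 11449 + 676]
d = √31169
d ≈ 176.55


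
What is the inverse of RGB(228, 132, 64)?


Invert: (255-R, 255-G, 255-B)
R: 255-228 = 27
G: 255-132 = 123
B: 255-64 = 191
= RGB(27, 123, 191)


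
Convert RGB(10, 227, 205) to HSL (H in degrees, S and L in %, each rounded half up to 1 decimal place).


Normalize: R'=10/255≈0.0392, G'=227/255≈0.8902, B'=205/255≈0.8039
Max=227/255, Min=10/255, Δ=Max-Min=217/255
L = (Max+Min)/2 = (227+10)/510 = 237/510 = 0.46470… → L = 46.5%
L ≤ 0.5 → S = Δ/(Max+Min) = 217/(227+10) = 217/237 = 0.91561… → S = 91.6%
(the 1/255 factors cancel in S and H, so raw channel differences can be used)
Max is G' → H = 60 × ((B-R)/Δ + 2) = 60 × ((205-10)/217 + 2)
  195/217 + 2 = 0.8986… + 2 = 2.8986…
  H = 60 × 2.8986… = 173.917…° → H = 173.9°
= HSL(173.9°, 91.6%, 46.5%)


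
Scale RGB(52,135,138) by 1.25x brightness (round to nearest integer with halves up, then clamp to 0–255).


Multiply each channel by 1.25, round half up, clamp to [0, 255]
R: 52×1.25 = 65
G: 135×1.25 = 168.75 → round → 169
B: 138×1.25 = 172.5 → round → 173
= RGB(65, 169, 173)


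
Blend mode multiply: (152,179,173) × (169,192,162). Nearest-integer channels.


Multiply: C = A×B/255, rounded to nearest integer
R: 152×169/255 = 25688/255 ≈ 100.737 → 101
G: 179×192/255 = 34368/255 ≈ 134.776 → 135
B: 173×162/255 = 28026/255 ≈ 109.906 → 110
= RGB(101, 135, 110)


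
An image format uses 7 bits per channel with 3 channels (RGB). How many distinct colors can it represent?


Total bits = 7 bits/channel × 3 channels = 21 bits
Distinct colors = 2^21
= 2,097,152 colors


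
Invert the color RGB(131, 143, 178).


Invert: (255-R, 255-G, 255-B)
R: 255-131 = 124
G: 255-143 = 112
B: 255-178 = 77
= RGB(124, 112, 77)


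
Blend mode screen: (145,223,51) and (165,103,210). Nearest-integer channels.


Screen: C = 255 - (255-A)×(255-B)/255, rounded to nearest integer
R: 255 - (255-145)×(255-165)/255 = 255 - 9900/255 ≈ 255 - 38.824 = 216.176 → 216
G: 255 - (255-223)×(255-103)/255 = 255 - 4864/255 ≈ 255 - 19.075 = 235.925 → 236
B: 255 - (255-51)×(255-210)/255 = 255 - 9180/255 ≈ 255 - 36.000 = 219.000 → 219
= RGB(216, 236, 219)


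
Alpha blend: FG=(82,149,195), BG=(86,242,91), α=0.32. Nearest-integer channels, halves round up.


C = α×F + (1-α)×B, with 1-α = 0.68
R: 0.32×82 + 0.68×86 = 26.24 + 58.48 = 84.72 → 85
G: 0.32×149 + 0.68×242 = 47.68 + 164.56 = 212.24 → 212
B: 0.32×195 + 0.68×91 = 62.40 + 61.88 = 124.28 → 124
= RGB(85, 212, 124)


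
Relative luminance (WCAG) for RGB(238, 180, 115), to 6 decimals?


Linearize each channel (sRGB transfer function): c = v/255; c_lin = c/12.92 if c ≤ 0.04045, else ((c+0.055)/1.055)^2.4
  R: 238/255 ≈ 0.933333 > 0.04045 → ((0.933333+0.055)/1.055)^2.4 ≈ 0.854993
  G: 180/255 ≈ 0.705882 > 0.04045 → ((0.705882+0.055)/1.055)^2.4 ≈ 0.456411
  B: 115/255 ≈ 0.450980 > 0.04045 → ((0.450980+0.055)/1.055)^2.4 ≈ 0.171441
R_lin = 0.854993, G_lin = 0.456411, B_lin = 0.171441
L = 0.2126×R + 0.7152×G + 0.0722×B
L = 0.2126×0.854993 + 0.7152×0.456411 + 0.0722×0.171441
L ≈ 0.520575


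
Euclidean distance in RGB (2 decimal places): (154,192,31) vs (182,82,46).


d = √[(R₁-R₂)² + (G₁-G₂)² + (B₁-B₂)²]
d = √[(154-182)² + (192-82)² + (31-46)²]
d = √[784 + 12100 + 225]
d = √13109
d ≈ 114.49


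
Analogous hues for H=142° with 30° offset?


Base hue: 142°
Left analog: (142 - 30) mod 360 = 112°
Right analog: (142 + 30) mod 360 = 172°
Analogous hues = 112° and 172°


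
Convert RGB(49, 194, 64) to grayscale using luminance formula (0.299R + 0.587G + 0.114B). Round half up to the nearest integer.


Gray = 0.299×R + 0.587×G + 0.114×B
Gray = 0.299×49 + 0.587×194 + 0.114×64
Gray = 14.651 + 113.878 + 7.296
Gray = 135.825 → round half up → 136
Gray = 136


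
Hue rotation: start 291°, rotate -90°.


New hue = (H + rotation) mod 360
New hue = (291 -90) mod 360
= 201 mod 360
= 201°


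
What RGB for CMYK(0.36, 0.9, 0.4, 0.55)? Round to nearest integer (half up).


R = 255 × (1-C) × (1-K) = 255 × 0.64 × 0.45 = 73.44 → 73
G = 255 × (1-M) × (1-K) = 255 × 0.10 × 0.45 = 11.475 → 11
B = 255 × (1-Y) × (1-K) = 255 × 0.60 × 0.45 = 68.85 → 69
= RGB(73, 11, 69)


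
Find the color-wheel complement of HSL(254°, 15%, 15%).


Complement = opposite side of color wheel = hue + 180°
H' = (254 + 180) mod 360 = 74°
S and L unchanged.
= HSL(74°, 15%, 15%)


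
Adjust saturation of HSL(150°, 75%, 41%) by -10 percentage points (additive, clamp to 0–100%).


Original S = 75%
Adjustment = -10 percentage points
New S = 75 + (-10) = 65
Clamp to [0, 100] → 65
= HSL(150°, 65%, 41%)


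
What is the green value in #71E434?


Color: #71E434
R = 71 = 113
G = E4 = 228
B = 34 = 52
Green = 228


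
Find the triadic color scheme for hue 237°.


Triadic: equally spaced at 120° intervals
H1 = 237°
H2 = (237 + 120) mod 360 = 357°
H3 = (237 + 240) mod 360 = 117°
Triadic = 237°, 357°, 117°


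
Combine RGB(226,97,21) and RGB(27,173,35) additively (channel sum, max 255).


Additive: each channel = min(255, C₁+C₂)
R: 226+27 = 253 → 253
G: 97+173 = 270 → 255
B: 21+35 = 56 → 56
= RGB(253, 255, 56)


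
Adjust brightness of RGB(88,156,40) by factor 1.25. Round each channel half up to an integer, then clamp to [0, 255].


Multiply each channel by 1.25, round half up, clamp to [0, 255]
R: 88×1.25 = 110
G: 156×1.25 = 195
B: 40×1.25 = 50
= RGB(110, 195, 50)


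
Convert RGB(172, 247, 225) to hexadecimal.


R = 172 → AC (hex)
G = 247 → F7 (hex)
B = 225 → E1 (hex)
Hex = #ACF7E1


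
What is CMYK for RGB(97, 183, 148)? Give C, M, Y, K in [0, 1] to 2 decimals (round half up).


R'=97/255≈0.3804, G'=183/255≈0.7176, B'=148/255≈0.5804
K = 1 - max(R',G',B') = 1 - 183/255 = 72/255 = 0.28235… → 0.28
(1-R'-K)/(1-K) simplifies to (max-R)/max with max = 183:
C = (183-97)/183 = 86/183 = 0.46994… → 0.47
M = (183-183)/183 = 0/183 = 0 → 0.00
Y = (183-148)/183 = 35/183 = 0.19125… → 0.19
= CMYK(0.47, 0.00, 0.19, 0.28)


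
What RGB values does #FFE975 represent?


FF → 255 (R)
E9 → 233 (G)
75 → 117 (B)
= RGB(255, 233, 117)


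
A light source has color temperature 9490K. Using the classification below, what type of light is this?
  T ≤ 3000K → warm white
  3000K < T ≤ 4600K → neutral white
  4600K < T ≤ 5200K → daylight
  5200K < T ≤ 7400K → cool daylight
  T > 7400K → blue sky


Temperature: 9490K
9490K > 7400K → blue sky
Classification: blue sky


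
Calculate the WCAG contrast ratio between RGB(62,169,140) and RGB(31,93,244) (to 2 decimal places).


Linearize each sRGB channel c=v/255: c/12.92 if c ≤ 0.04045 else ((c+0.055)/1.055)^2.4
L = 0.2126×R_lin + 0.7152×G_lin + 0.0722×B_lin
Color 1 (62,169,140):
  R=62: 62/255≈0.2431 > 0.04045 → ((0.2431+0.055)/1.055)^2.4 ≈ 0.04817
  G=169: 169/255≈0.6627 > 0.04045 → ((0.6627+0.055)/1.055)^2.4 ≈ 0.39676
  B=140: 140/255≈0.5490 > 0.04045 → ((0.5490+0.055)/1.055)^2.4 ≈ 0.26225
  L1 = 0.2126×0.04817 + 0.7152×0.39676 + 0.0722×0.26225 ≈ 0.31294
Color 2 (31,93,244):
  R=31: 31/255≈0.1216 > 0.04045 → ((0.1216+0.055)/1.055)^2.4 ≈ 0.01370
  G=93: 93/255≈0.3647 > 0.04045 → ((0.3647+0.055)/1.055)^2.4 ≈ 0.10946
  B=244: 244/255≈0.9569 > 0.04045 → ((0.9569+0.055)/1.055)^2.4 ≈ 0.90466
  L2 = 0.2126×0.01370 + 0.7152×0.10946 + 0.0722×0.90466 ≈ 0.14652
Lighter = 0.31294, Darker = 0.14652
Ratio = (L_lighter + 0.05) / (L_darker + 0.05)
Ratio = (0.31294 + 0.05) / (0.14652 + 0.05) = 0.36294 / 0.19652 ≈ 1.8468
Ratio ≈ 1.85:1


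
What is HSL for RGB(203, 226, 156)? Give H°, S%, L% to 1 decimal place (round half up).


Normalize: R'=203/255≈0.7961, G'=226/255≈0.8863, B'=156/255≈0.6118
Max=226/255, Min=156/255, Δ=Max-Min=70/255
L = (Max+Min)/2 = (226+156)/510 = 382/510 = 0.74901… → L = 74.9%
L > 0.5 → S = Δ/(2-Max-Min) = 70/(510-226-156) = 70/128 = 0.54687… → S = 54.7%
(the 1/255 factors cancel in S and H, so raw channel differences can be used)
Max is G' → H = 60 × ((B-R)/Δ + 2) = 60 × ((156-203)/70 + 2)
  -47/70 + 2 = -0.6714… + 2 = 1.3285…
  H = 60 × 1.3285… = 79.714…° → H = 79.7°
= HSL(79.7°, 54.7%, 74.9%)


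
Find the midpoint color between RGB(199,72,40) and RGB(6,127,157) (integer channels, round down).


Midpoint: each channel = ⌊(C₁+C₂)/2⌋
R: ⌊(199+6)/2⌋ = 102
G: ⌊(72+127)/2⌋ = 99
B: ⌊(40+157)/2⌋ = 98
= RGB(102, 99, 98)


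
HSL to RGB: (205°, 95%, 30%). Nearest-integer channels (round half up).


H=205°, S=0.95, L=0.30
C = (1-|2L-1|)×S = (1-|-0.40|)×0.95 = 0.57
H' = H/60 = 205/60 ≈ 3.4167; X = C×(1-|H' mod 2 - 1|) = 0.3325
m = L - C/2 = 0.30 - 0.285 = 0.015
Sector ⌊H'⌋ = 3 → (R',G',B') = (0.0, 0.3325, 0.57)
RGB = ((R'+m)×255, (G'+m)×255, (B'+m)×255) = (3.825, 88.6125, 149.175)
Round half up → RGB(4, 89, 149)


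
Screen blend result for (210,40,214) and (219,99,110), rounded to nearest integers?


Screen: C = 255 - (255-A)×(255-B)/255, rounded to nearest integer
R: 255 - (255-210)×(255-219)/255 = 255 - 1620/255 ≈ 255 - 6.353 = 248.647 → 249
G: 255 - (255-40)×(255-99)/255 = 255 - 33540/255 ≈ 255 - 131.529 = 123.471 → 123
B: 255 - (255-214)×(255-110)/255 = 255 - 5945/255 ≈ 255 - 23.314 = 231.686 → 232
= RGB(249, 123, 232)


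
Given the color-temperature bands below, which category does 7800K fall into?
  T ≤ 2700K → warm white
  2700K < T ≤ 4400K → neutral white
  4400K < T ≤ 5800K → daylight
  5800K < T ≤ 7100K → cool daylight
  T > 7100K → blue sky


Temperature: 7800K
7800K > 7100K → blue sky
Classification: blue sky


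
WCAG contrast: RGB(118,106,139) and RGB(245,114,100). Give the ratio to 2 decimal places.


Linearize each sRGB channel c=v/255: c/12.92 if c ≤ 0.04045 else ((c+0.055)/1.055)^2.4
L = 0.2126×R_lin + 0.7152×G_lin + 0.0722×B_lin
Color 1 (118,106,139):
  R=118: 118/255≈0.4627 > 0.04045 → ((0.4627+0.055)/1.055)^2.4 ≈ 0.18116
  G=106: 106/255≈0.4157 > 0.04045 → ((0.4157+0.055)/1.055)^2.4 ≈ 0.14413
  B=139: 139/255≈0.5451 > 0.04045 → ((0.5451+0.055)/1.055)^2.4 ≈ 0.25818
  L1 = 0.2126×0.18116 + 0.7152×0.14413 + 0.0722×0.25818 ≈ 0.16024
Color 2 (245,114,100):
  R=245: 245/255≈0.9608 > 0.04045 → ((0.9608+0.055)/1.055)^2.4 ≈ 0.91310
  G=114: 114/255≈0.4471 > 0.04045 → ((0.4471+0.055)/1.055)^2.4 ≈ 0.16827
  B=100: 100/255≈0.3922 > 0.04045 → ((0.3922+0.055)/1.055)^2.4 ≈ 0.12744
  L2 = 0.2126×0.91310 + 0.7152×0.16827 + 0.0722×0.12744 ≈ 0.32367
Lighter = 0.32367, Darker = 0.16024
Ratio = (L_lighter + 0.05) / (L_darker + 0.05)
Ratio = (0.32367 + 0.05) / (0.16024 + 0.05) = 0.37367 / 0.21024 ≈ 1.7774
Ratio ≈ 1.78:1


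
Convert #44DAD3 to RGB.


44 → 68 (R)
DA → 218 (G)
D3 → 211 (B)
= RGB(68, 218, 211)


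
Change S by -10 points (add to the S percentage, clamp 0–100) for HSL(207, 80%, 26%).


Original S = 80%
Adjustment = -10 percentage points
New S = 80 + (-10) = 70
Clamp to [0, 100] → 70
= HSL(207°, 70%, 26%)


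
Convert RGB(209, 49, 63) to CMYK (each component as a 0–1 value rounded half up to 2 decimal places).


R'=209/255≈0.8196, G'=49/255≈0.1922, B'=63/255≈0.2471
K = 1 - max(R',G',B') = 1 - 209/255 = 46/255 = 0.18039… → 0.18
(1-R'-K)/(1-K) simplifies to (max-R)/max with max = 209:
C = (209-209)/209 = 0/209 = 0 → 0.00
M = (209-49)/209 = 160/209 = 0.76555… → 0.77
Y = (209-63)/209 = 146/209 = 0.69856… → 0.70
= CMYK(0.00, 0.77, 0.70, 0.18)


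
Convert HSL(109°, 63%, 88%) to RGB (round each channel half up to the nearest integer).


H=109°, S=0.63, L=0.88
C = (1-|2L-1|)×S = (1-|0.76|)×0.63 = 0.1512
H' = H/60 = 109/60 ≈ 1.8167; X = C×(1-|H' mod 2 - 1|) = 0.02772
m = L - C/2 = 0.88 - 0.0756 = 0.8044
Sector ⌊H'⌋ = 1 → (R',G',B') = (0.02772, 0.1512, 0.0)
RGB = ((R'+m)×255, (G'+m)×255, (B'+m)×255) = (212.1906, 243.678, 205.122)
Round half up → RGB(212, 244, 205)


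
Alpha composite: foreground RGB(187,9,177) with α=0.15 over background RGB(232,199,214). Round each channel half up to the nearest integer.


C = α×F + (1-α)×B, with 1-α = 0.85
R: 0.15×187 + 0.85×232 = 28.05 + 197.20 = 225.25 → 225
G: 0.15×9 + 0.85×199 = 1.35 + 169.15 = 170.50 → 171
B: 0.15×177 + 0.85×214 = 26.55 + 181.90 = 208.45 → 208
= RGB(225, 171, 208)


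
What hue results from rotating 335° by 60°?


New hue = (H + rotation) mod 360
New hue = (335 + 60) mod 360
= 395 mod 360
= 35°


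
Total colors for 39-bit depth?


Colors = 2^bits = 2^39
= 549,755,813,888 colors


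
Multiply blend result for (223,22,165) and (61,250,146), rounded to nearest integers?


Multiply: C = A×B/255, rounded to nearest integer
R: 223×61/255 = 13603/255 ≈ 53.345 → 53
G: 22×250/255 = 5500/255 ≈ 21.569 → 22
B: 165×146/255 = 24090/255 ≈ 94.471 → 94
= RGB(53, 22, 94)


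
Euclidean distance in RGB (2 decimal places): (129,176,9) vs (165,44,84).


d = √[(R₁-R₂)² + (G₁-G₂)² + (B₁-B₂)²]
d = √[(129-165)² + (176-44)² + (9-84)²]
d = √[1296 + 17424 + 5625]
d = √24345
d ≈ 156.03


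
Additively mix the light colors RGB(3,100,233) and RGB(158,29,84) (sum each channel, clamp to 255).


Additive: each channel = min(255, C₁+C₂)
R: 3+158 = 161 → 161
G: 100+29 = 129 → 129
B: 233+84 = 317 → 255
= RGB(161, 129, 255)


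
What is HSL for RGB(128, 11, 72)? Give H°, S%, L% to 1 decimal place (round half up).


Normalize: R'=128/255≈0.5020, G'=11/255≈0.0431, B'=72/255≈0.2824
Max=128/255, Min=11/255, Δ=Max-Min=117/255
L = (Max+Min)/2 = (128+11)/510 = 139/510 = 0.27254… → L = 27.3%
L ≤ 0.5 → S = Δ/(Max+Min) = 117/(128+11) = 117/139 = 0.84172… → S = 84.2%
(the 1/255 factors cancel in S and H, so raw channel differences can be used)
Max is R' → H = 60 × (((G-B)/Δ) mod 6) = 60 × (((11-72)/117) mod 6)
  (-61)/117 = -0.5213…; negative, so add 6 → 5.4786…
  H = 60 × 5.4786… = 328.717…° → H = 328.7°
= HSL(328.7°, 84.2%, 27.3%)


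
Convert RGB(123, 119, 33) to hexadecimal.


R = 123 → 7B (hex)
G = 119 → 77 (hex)
B = 33 → 21 (hex)
Hex = #7B7721


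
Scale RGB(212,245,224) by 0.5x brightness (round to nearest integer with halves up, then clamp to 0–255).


Multiply each channel by 0.5, round half up, clamp to [0, 255]
R: 212×0.5 = 106
G: 245×0.5 = 122.5 → round → 123
B: 224×0.5 = 112
= RGB(106, 123, 112)


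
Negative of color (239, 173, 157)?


Invert: (255-R, 255-G, 255-B)
R: 255-239 = 16
G: 255-173 = 82
B: 255-157 = 98
= RGB(16, 82, 98)


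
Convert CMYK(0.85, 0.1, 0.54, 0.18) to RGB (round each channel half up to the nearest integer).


R = 255 × (1-C) × (1-K) = 255 × 0.15 × 0.82 = 31.365 → 31
G = 255 × (1-M) × (1-K) = 255 × 0.90 × 0.82 = 188.19 → 188
B = 255 × (1-Y) × (1-K) = 255 × 0.46 × 0.82 = 96.186 → 96
= RGB(31, 188, 96)


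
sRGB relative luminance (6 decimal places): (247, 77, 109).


Linearize each channel (sRGB transfer function): c = v/255; c_lin = c/12.92 if c ≤ 0.04045, else ((c+0.055)/1.055)^2.4
  R: 247/255 ≈ 0.968627 > 0.04045 → ((0.968627+0.055)/1.055)^2.4 ≈ 0.930111
  G: 77/255 ≈ 0.301961 > 0.04045 → ((0.301961+0.055)/1.055)^2.4 ≈ 0.074214
  B: 109/255 ≈ 0.427451 > 0.04045 → ((0.427451+0.055)/1.055)^2.4 ≈ 0.152926
R_lin = 0.930111, G_lin = 0.074214, B_lin = 0.152926
L = 0.2126×R + 0.7152×G + 0.0722×B
L = 0.2126×0.930111 + 0.7152×0.074214 + 0.0722×0.152926
L ≈ 0.261860


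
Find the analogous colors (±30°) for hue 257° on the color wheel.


Base hue: 257°
Left analog: (257 - 30) mod 360 = 227°
Right analog: (257 + 30) mod 360 = 287°
Analogous hues = 227° and 287°


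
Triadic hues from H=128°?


Triadic: equally spaced at 120° intervals
H1 = 128°
H2 = (128 + 120) mod 360 = 248°
H3 = (128 + 240) mod 360 = 8°
Triadic = 128°, 248°, 8°


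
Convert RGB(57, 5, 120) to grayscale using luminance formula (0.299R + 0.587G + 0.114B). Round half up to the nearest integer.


Gray = 0.299×R + 0.587×G + 0.114×B
Gray = 0.299×57 + 0.587×5 + 0.114×120
Gray = 17.043 + 2.935 + 13.680
Gray = 33.658 → round half up → 34
Gray = 34


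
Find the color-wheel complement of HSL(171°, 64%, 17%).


Complement = opposite side of color wheel = hue + 180°
H' = (171 + 180) mod 360 = 351°
S and L unchanged.
= HSL(351°, 64%, 17%)


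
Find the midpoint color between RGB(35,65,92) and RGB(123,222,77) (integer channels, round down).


Midpoint: each channel = ⌊(C₁+C₂)/2⌋
R: ⌊(35+123)/2⌋ = 79
G: ⌊(65+222)/2⌋ = 143
B: ⌊(92+77)/2⌋ = 84
= RGB(79, 143, 84)


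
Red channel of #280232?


Color: #280232
R = 28 = 40
G = 02 = 2
B = 32 = 50
Red = 40


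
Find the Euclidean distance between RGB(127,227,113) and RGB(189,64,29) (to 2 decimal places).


d = √[(R₁-R₂)² + (G₁-G₂)² + (B₁-B₂)²]
d = √[(127-189)² + (227-64)² + (113-29)²]
d = √[3844 + 26569 + 7056]
d = √37469
d ≈ 193.57


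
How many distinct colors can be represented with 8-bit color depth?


Colors = 2^bits = 2^8
= 256 colors


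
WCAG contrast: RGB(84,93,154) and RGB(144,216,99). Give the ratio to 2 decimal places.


Linearize each sRGB channel c=v/255: c/12.92 if c ≤ 0.04045 else ((c+0.055)/1.055)^2.4
L = 0.2126×R_lin + 0.7152×G_lin + 0.0722×B_lin
Color 1 (84,93,154):
  R=84: 84/255≈0.3294 > 0.04045 → ((0.3294+0.055)/1.055)^2.4 ≈ 0.08866
  G=93: 93/255≈0.3647 > 0.04045 → ((0.3647+0.055)/1.055)^2.4 ≈ 0.10946
  B=154: 154/255≈0.6039 > 0.04045 → ((0.6039+0.055)/1.055)^2.4 ≈ 0.32314
  L1 = 0.2126×0.08866 + 0.7152×0.10946 + 0.0722×0.32314 ≈ 0.12047
Color 2 (144,216,99):
  R=144: 144/255≈0.5647 > 0.04045 → ((0.5647+0.055)/1.055)^2.4 ≈ 0.27889
  G=216: 216/255≈0.8471 > 0.04045 → ((0.8471+0.055)/1.055)^2.4 ≈ 0.68669
  B=99: 99/255≈0.3882 > 0.04045 → ((0.3882+0.055)/1.055)^2.4 ≈ 0.12477
  L2 = 0.2126×0.27889 + 0.7152×0.68669 + 0.0722×0.12477 ≈ 0.55942
Lighter = 0.55942, Darker = 0.12047
Ratio = (L_lighter + 0.05) / (L_darker + 0.05)
Ratio = (0.55942 + 0.05) / (0.12047 + 0.05) = 0.60942 / 0.17047 ≈ 3.5750
Ratio ≈ 3.58:1


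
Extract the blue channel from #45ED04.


Color: #45ED04
R = 45 = 69
G = ED = 237
B = 04 = 4
Blue = 4


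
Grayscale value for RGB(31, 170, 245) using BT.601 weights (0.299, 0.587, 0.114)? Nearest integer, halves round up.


Gray = 0.299×R + 0.587×G + 0.114×B
Gray = 0.299×31 + 0.587×170 + 0.114×245
Gray = 9.269 + 99.790 + 27.930
Gray = 136.989 → round half up → 137
Gray = 137


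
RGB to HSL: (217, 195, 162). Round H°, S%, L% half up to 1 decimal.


Normalize: R'=217/255≈0.8510, G'=195/255≈0.7647, B'=162/255≈0.6353
Max=217/255, Min=162/255, Δ=Max-Min=55/255
L = (Max+Min)/2 = (217+162)/510 = 379/510 = 0.74313… → L = 74.3%
L > 0.5 → S = Δ/(2-Max-Min) = 55/(510-217-162) = 55/131 = 0.41984… → S = 42.0%
(the 1/255 factors cancel in S and H, so raw channel differences can be used)
Max is R' → H = 60 × (((G-B)/Δ) mod 6) = 60 × (((195-162)/55) mod 6)
  33/55 = 0.6
  H = 60 × 0.6 = 36° → H = 36.0°
= HSL(36.0°, 42.0%, 74.3%)


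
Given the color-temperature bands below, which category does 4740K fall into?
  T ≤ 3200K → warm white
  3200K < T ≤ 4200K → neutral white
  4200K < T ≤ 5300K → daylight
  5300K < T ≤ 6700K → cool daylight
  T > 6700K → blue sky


Temperature: 4740K
4200K < 4740K ≤ 5300K → daylight
Classification: daylight


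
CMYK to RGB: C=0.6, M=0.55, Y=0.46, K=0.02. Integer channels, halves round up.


R = 255 × (1-C) × (1-K) = 255 × 0.40 × 0.98 = 99.96 → 100
G = 255 × (1-M) × (1-K) = 255 × 0.45 × 0.98 = 112.455 → 112
B = 255 × (1-Y) × (1-K) = 255 × 0.54 × 0.98 = 134.946 → 135
= RGB(100, 112, 135)


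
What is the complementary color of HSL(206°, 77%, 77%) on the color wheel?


Complement = opposite side of color wheel = hue + 180°
H' = (206 + 180) mod 360 = 26°
S and L unchanged.
= HSL(26°, 77%, 77%)


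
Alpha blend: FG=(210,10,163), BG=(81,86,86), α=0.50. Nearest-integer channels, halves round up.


C = α×F + (1-α)×B, with 1-α = 0.50
R: 0.50×210 + 0.50×81 = 105.00 + 40.50 = 145.50 → 146
G: 0.50×10 + 0.50×86 = 5.00 + 43.00 = 48.00 → 48
B: 0.50×163 + 0.50×86 = 81.50 + 43.00 = 124.50 → 125
= RGB(146, 48, 125)


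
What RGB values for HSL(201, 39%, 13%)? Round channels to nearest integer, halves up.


H=201°, S=0.39, L=0.13
C = (1-|2L-1|)×S = (1-|-0.74|)×0.39 = 0.1014
H' = H/60 = 201/60 ≈ 3.3500; X = C×(1-|H' mod 2 - 1|) = 0.06591
m = L - C/2 = 0.13 - 0.0507 = 0.0793
Sector ⌊H'⌋ = 3 → (R',G',B') = (0.0, 0.06591, 0.1014)
RGB = ((R'+m)×255, (G'+m)×255, (B'+m)×255) = (20.2215, 37.02855, 46.0785)
Round half up → RGB(20, 37, 46)


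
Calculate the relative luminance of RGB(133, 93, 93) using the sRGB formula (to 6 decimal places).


Linearize each channel (sRGB transfer function): c = v/255; c_lin = c/12.92 if c ≤ 0.04045, else ((c+0.055)/1.055)^2.4
  R: 133/255 ≈ 0.521569 > 0.04045 → ((0.521569+0.055)/1.055)^2.4 ≈ 0.234551
  G: 93/255 ≈ 0.364706 > 0.04045 → ((0.364706+0.055)/1.055)^2.4 ≈ 0.109462
  B: 93/255 ≈ 0.364706 > 0.04045 → ((0.364706+0.055)/1.055)^2.4 ≈ 0.109462
R_lin = 0.234551, G_lin = 0.109462, B_lin = 0.109462
L = 0.2126×R + 0.7152×G + 0.0722×B
L = 0.2126×0.234551 + 0.7152×0.109462 + 0.0722×0.109462
L ≈ 0.136056


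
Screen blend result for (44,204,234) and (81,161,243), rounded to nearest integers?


Screen: C = 255 - (255-A)×(255-B)/255, rounded to nearest integer
R: 255 - (255-44)×(255-81)/255 = 255 - 36714/255 ≈ 255 - 143.976 = 111.024 → 111
G: 255 - (255-204)×(255-161)/255 = 255 - 4794/255 ≈ 255 - 18.800 = 236.200 → 236
B: 255 - (255-234)×(255-243)/255 = 255 - 252/255 ≈ 255 - 0.988 = 254.012 → 254
= RGB(111, 236, 254)


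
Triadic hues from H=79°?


Triadic: equally spaced at 120° intervals
H1 = 79°
H2 = (79 + 120) mod 360 = 199°
H3 = (79 + 240) mod 360 = 319°
Triadic = 79°, 199°, 319°


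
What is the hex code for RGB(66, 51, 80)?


R = 66 → 42 (hex)
G = 51 → 33 (hex)
B = 80 → 50 (hex)
Hex = #423350


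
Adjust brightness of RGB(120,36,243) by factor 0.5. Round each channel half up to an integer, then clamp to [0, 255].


Multiply each channel by 0.5, round half up, clamp to [0, 255]
R: 120×0.5 = 60
G: 36×0.5 = 18
B: 243×0.5 = 121.5 → round → 122
= RGB(60, 18, 122)


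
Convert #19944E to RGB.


19 → 25 (R)
94 → 148 (G)
4E → 78 (B)
= RGB(25, 148, 78)


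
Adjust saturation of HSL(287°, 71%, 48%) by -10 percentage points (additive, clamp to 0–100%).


Original S = 71%
Adjustment = -10 percentage points
New S = 71 + (-10) = 61
Clamp to [0, 100] → 61
= HSL(287°, 61%, 48%)


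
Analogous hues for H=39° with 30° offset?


Base hue: 39°
Left analog: (39 - 30) mod 360 = 9°
Right analog: (39 + 30) mod 360 = 69°
Analogous hues = 9° and 69°


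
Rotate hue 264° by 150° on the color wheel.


New hue = (H + rotation) mod 360
New hue = (264 + 150) mod 360
= 414 mod 360
= 54°


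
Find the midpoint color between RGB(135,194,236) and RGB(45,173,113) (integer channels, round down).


Midpoint: each channel = ⌊(C₁+C₂)/2⌋
R: ⌊(135+45)/2⌋ = 90
G: ⌊(194+173)/2⌋ = 183
B: ⌊(236+113)/2⌋ = 174
= RGB(90, 183, 174)


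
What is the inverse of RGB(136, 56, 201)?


Invert: (255-R, 255-G, 255-B)
R: 255-136 = 119
G: 255-56 = 199
B: 255-201 = 54
= RGB(119, 199, 54)


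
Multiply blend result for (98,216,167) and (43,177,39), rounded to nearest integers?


Multiply: C = A×B/255, rounded to nearest integer
R: 98×43/255 = 4214/255 ≈ 16.525 → 17
G: 216×177/255 = 38232/255 ≈ 149.929 → 150
B: 167×39/255 = 6513/255 ≈ 25.541 → 26
= RGB(17, 150, 26)


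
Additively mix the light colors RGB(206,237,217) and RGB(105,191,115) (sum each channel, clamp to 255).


Additive: each channel = min(255, C₁+C₂)
R: 206+105 = 311 → 255
G: 237+191 = 428 → 255
B: 217+115 = 332 → 255
= RGB(255, 255, 255)


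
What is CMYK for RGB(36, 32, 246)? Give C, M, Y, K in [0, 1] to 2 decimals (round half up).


R'=36/255≈0.1412, G'=32/255≈0.1255, B'=246/255≈0.9647
K = 1 - max(R',G',B') = 1 - 246/255 = 9/255 = 0.03529… → 0.04
(1-R'-K)/(1-K) simplifies to (max-R)/max with max = 246:
C = (246-36)/246 = 210/246 = 0.85365… → 0.85
M = (246-32)/246 = 214/246 = 0.86991… → 0.87
Y = (246-246)/246 = 0/246 = 0 → 0.00
= CMYK(0.85, 0.87, 0.00, 0.04)


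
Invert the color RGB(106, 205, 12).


Invert: (255-R, 255-G, 255-B)
R: 255-106 = 149
G: 255-205 = 50
B: 255-12 = 243
= RGB(149, 50, 243)


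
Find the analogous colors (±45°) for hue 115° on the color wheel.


Base hue: 115°
Left analog: (115 - 45) mod 360 = 70°
Right analog: (115 + 45) mod 360 = 160°
Analogous hues = 70° and 160°


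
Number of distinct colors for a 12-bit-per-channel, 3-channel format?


Total bits = 12 bits/channel × 3 channels = 36 bits
Distinct colors = 2^36
= 68,719,476,736 colors


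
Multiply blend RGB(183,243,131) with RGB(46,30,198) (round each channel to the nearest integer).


Multiply: C = A×B/255, rounded to nearest integer
R: 183×46/255 = 8418/255 ≈ 33.012 → 33
G: 243×30/255 = 7290/255 ≈ 28.588 → 29
B: 131×198/255 = 25938/255 ≈ 101.718 → 102
= RGB(33, 29, 102)


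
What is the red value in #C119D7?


Color: #C119D7
R = C1 = 193
G = 19 = 25
B = D7 = 215
Red = 193


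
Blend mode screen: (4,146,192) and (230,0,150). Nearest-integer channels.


Screen: C = 255 - (255-A)×(255-B)/255, rounded to nearest integer
R: 255 - (255-4)×(255-230)/255 = 255 - 6275/255 ≈ 255 - 24.608 = 230.392 → 230
G: 255 - (255-146)×(255-0)/255 = 255 - 27795/255 ≈ 255 - 109.000 = 146.000 → 146
B: 255 - (255-192)×(255-150)/255 = 255 - 6615/255 ≈ 255 - 25.941 = 229.059 → 229
= RGB(230, 146, 229)


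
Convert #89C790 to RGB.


89 → 137 (R)
C7 → 199 (G)
90 → 144 (B)
= RGB(137, 199, 144)


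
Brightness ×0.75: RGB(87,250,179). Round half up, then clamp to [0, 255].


Multiply each channel by 0.75, round half up, clamp to [0, 255]
R: 87×0.75 = 65.25 → round → 65
G: 250×0.75 = 187.5 → round → 188
B: 179×0.75 = 134.25 → round → 134
= RGB(65, 188, 134)


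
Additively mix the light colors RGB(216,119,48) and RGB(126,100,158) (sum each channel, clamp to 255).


Additive: each channel = min(255, C₁+C₂)
R: 216+126 = 342 → 255
G: 119+100 = 219 → 219
B: 48+158 = 206 → 206
= RGB(255, 219, 206)


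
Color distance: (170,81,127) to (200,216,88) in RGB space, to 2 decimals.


d = √[(R₁-R₂)² + (G₁-G₂)² + (B₁-B₂)²]
d = √[(170-200)² + (81-216)² + (127-88)²]
d = √[900 + 18225 + 1521]
d = √20646
d ≈ 143.69


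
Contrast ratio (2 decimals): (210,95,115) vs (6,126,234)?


Linearize each sRGB channel c=v/255: c/12.92 if c ≤ 0.04045 else ((c+0.055)/1.055)^2.4
L = 0.2126×R_lin + 0.7152×G_lin + 0.0722×B_lin
Color 1 (210,95,115):
  R=210: 210/255≈0.8235 > 0.04045 → ((0.8235+0.055)/1.055)^2.4 ≈ 0.64448
  G=95: 95/255≈0.3725 > 0.04045 → ((0.3725+0.055)/1.055)^2.4 ≈ 0.11444
  B=115: 115/255≈0.4510 > 0.04045 → ((0.4510+0.055)/1.055)^2.4 ≈ 0.17144
  L1 = 0.2126×0.64448 + 0.7152×0.11444 + 0.0722×0.17144 ≈ 0.23124
Color 2 (6,126,234):
  R=6: 6/255≈0.0235 ≤ 0.04045 → 0.0235/12.92 ≈ 0.00182
  G=126: 126/255≈0.4941 > 0.04045 → ((0.4941+0.055)/1.055)^2.4 ≈ 0.20864
  B=234: 234/255≈0.9176 > 0.04045 → ((0.9176+0.055)/1.055)^2.4 ≈ 0.82279
  L2 = 0.2126×0.00182 + 0.7152×0.20864 + 0.0722×0.82279 ≈ 0.20901
Lighter = 0.23124, Darker = 0.20901
Ratio = (L_lighter + 0.05) / (L_darker + 0.05)
Ratio = (0.23124 + 0.05) / (0.20901 + 0.05) = 0.28124 / 0.25901 ≈ 1.0858
Ratio ≈ 1.09:1


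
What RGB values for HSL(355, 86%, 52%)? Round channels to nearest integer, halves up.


H=355°, S=0.86, L=0.52
C = (1-|2L-1|)×S = (1-|0.04|)×0.86 = 0.8256
H' = H/60 = 355/60 ≈ 5.9167; X = C×(1-|H' mod 2 - 1|) = 0.0688
m = L - C/2 = 0.52 - 0.4128 = 0.1072
Sector ⌊H'⌋ = 5 → (R',G',B') = (0.8256, 0.0, 0.0688)
RGB = ((R'+m)×255, (G'+m)×255, (B'+m)×255) = (237.864, 27.336, 44.88)
Round half up → RGB(238, 27, 45)


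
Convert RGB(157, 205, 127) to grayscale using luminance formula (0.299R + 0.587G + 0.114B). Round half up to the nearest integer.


Gray = 0.299×R + 0.587×G + 0.114×B
Gray = 0.299×157 + 0.587×205 + 0.114×127
Gray = 46.943 + 120.335 + 14.478
Gray = 181.756 → round half up → 182
Gray = 182


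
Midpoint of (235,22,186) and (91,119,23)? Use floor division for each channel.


Midpoint: each channel = ⌊(C₁+C₂)/2⌋
R: ⌊(235+91)/2⌋ = 163
G: ⌊(22+119)/2⌋ = 70
B: ⌊(186+23)/2⌋ = 104
= RGB(163, 70, 104)


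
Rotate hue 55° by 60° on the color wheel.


New hue = (H + rotation) mod 360
New hue = (55 + 60) mod 360
= 115 mod 360
= 115°


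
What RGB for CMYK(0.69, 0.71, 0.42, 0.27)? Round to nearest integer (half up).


R = 255 × (1-C) × (1-K) = 255 × 0.31 × 0.73 = 57.7065 → 58
G = 255 × (1-M) × (1-K) = 255 × 0.29 × 0.73 = 53.9835 → 54
B = 255 × (1-Y) × (1-K) = 255 × 0.58 × 0.73 = 107.967 → 108
= RGB(58, 54, 108)


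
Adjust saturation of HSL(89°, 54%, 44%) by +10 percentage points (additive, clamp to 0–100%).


Original S = 54%
Adjustment = +10 percentage points
New S = 54 + (10) = 64
Clamp to [0, 100] → 64
= HSL(89°, 64%, 44%)


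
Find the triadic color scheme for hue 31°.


Triadic: equally spaced at 120° intervals
H1 = 31°
H2 = (31 + 120) mod 360 = 151°
H3 = (31 + 240) mod 360 = 271°
Triadic = 31°, 151°, 271°


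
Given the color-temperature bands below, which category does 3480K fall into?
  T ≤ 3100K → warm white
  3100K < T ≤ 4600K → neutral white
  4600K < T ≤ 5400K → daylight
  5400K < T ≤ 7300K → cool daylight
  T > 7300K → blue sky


Temperature: 3480K
3100K < 3480K ≤ 4600K → neutral white
Classification: neutral white


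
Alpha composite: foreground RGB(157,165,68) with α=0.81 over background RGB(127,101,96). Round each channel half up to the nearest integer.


C = α×F + (1-α)×B, with 1-α = 0.19
R: 0.81×157 + 0.19×127 = 127.17 + 24.13 = 151.30 → 151
G: 0.81×165 + 0.19×101 = 133.65 + 19.19 = 152.84 → 153
B: 0.81×68 + 0.19×96 = 55.08 + 18.24 = 73.32 → 73
= RGB(151, 153, 73)


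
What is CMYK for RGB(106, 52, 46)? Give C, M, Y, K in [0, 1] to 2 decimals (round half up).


R'=106/255≈0.4157, G'=52/255≈0.2039, B'=46/255≈0.1804
K = 1 - max(R',G',B') = 1 - 106/255 = 149/255 = 0.58431… → 0.58
(1-R'-K)/(1-K) simplifies to (max-R)/max with max = 106:
C = (106-106)/106 = 0/106 = 0 → 0.00
M = (106-52)/106 = 54/106 = 0.50943… → 0.51
Y = (106-46)/106 = 60/106 = 0.56603… → 0.57
= CMYK(0.00, 0.51, 0.57, 0.58)


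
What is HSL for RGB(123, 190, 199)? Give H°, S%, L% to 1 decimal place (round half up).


Normalize: R'=123/255≈0.4824, G'=190/255≈0.7451, B'=199/255≈0.7804
Max=199/255, Min=123/255, Δ=Max-Min=76/255
L = (Max+Min)/2 = (199+123)/510 = 322/510 = 0.63137… → L = 63.1%
L > 0.5 → S = Δ/(2-Max-Min) = 76/(510-199-123) = 76/188 = 0.40425… → S = 40.4%
(the 1/255 factors cancel in S and H, so raw channel differences can be used)
Max is B' → H = 60 × ((R-G)/Δ + 4) = 60 × ((123-190)/76 + 4)
  -67/76 + 4 = -0.8815… + 4 = 3.1184…
  H = 60 × 3.1184… = 187.105…° → H = 187.1°
= HSL(187.1°, 40.4%, 63.1%)


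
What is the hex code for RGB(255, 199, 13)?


R = 255 → FF (hex)
G = 199 → C7 (hex)
B = 13 → 0D (hex)
Hex = #FFC70D


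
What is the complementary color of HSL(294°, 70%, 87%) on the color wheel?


Complement = opposite side of color wheel = hue + 180°
H' = (294 + 180) mod 360 = 114°
S and L unchanged.
= HSL(114°, 70%, 87%)


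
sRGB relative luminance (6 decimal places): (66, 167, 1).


Linearize each channel (sRGB transfer function): c = v/255; c_lin = c/12.92 if c ≤ 0.04045, else ((c+0.055)/1.055)^2.4
  R: 66/255 ≈ 0.258824 > 0.04045 → ((0.258824+0.055)/1.055)^2.4 ≈ 0.054480
  G: 167/255 ≈ 0.654902 > 0.04045 → ((0.654902+0.055)/1.055)^2.4 ≈ 0.386429
  B: 1/255 ≈ 0.003922 ≤ 0.04045 → 0.003922/12.92 ≈ 0.000304
R_lin = 0.054480, G_lin = 0.386429, B_lin = 0.000304
L = 0.2126×R + 0.7152×G + 0.0722×B
L = 0.2126×0.054480 + 0.7152×0.386429 + 0.0722×0.000304
L ≈ 0.287979


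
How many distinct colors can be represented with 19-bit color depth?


Colors = 2^bits = 2^19
= 524,288 colors


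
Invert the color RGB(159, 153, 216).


Invert: (255-R, 255-G, 255-B)
R: 255-159 = 96
G: 255-153 = 102
B: 255-216 = 39
= RGB(96, 102, 39)


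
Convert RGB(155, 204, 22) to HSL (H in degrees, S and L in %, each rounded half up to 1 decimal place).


Normalize: R'=155/255≈0.6078, G'=204/255≈0.8000, B'=22/255≈0.0863
Max=204/255, Min=22/255, Δ=Max-Min=182/255
L = (Max+Min)/2 = (204+22)/510 = 226/510 = 0.44313… → L = 44.3%
L ≤ 0.5 → S = Δ/(Max+Min) = 182/(204+22) = 182/226 = 0.80530… → S = 80.5%
(the 1/255 factors cancel in S and H, so raw channel differences can be used)
Max is G' → H = 60 × ((B-R)/Δ + 2) = 60 × ((22-155)/182 + 2)
  -133/182 + 2 = -0.7307… + 2 = 1.2692…
  H = 60 × 1.2692… = 76.153…° → H = 76.2°
= HSL(76.2°, 80.5%, 44.3%)


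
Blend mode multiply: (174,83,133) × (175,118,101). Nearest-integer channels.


Multiply: C = A×B/255, rounded to nearest integer
R: 174×175/255 = 30450/255 ≈ 119.412 → 119
G: 83×118/255 = 9794/255 ≈ 38.408 → 38
B: 133×101/255 = 13433/255 ≈ 52.678 → 53
= RGB(119, 38, 53)


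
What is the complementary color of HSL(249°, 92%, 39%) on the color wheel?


Complement = opposite side of color wheel = hue + 180°
H' = (249 + 180) mod 360 = 69°
S and L unchanged.
= HSL(69°, 92%, 39%)


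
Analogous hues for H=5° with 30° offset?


Base hue: 5°
Left analog: (5 - 30) mod 360 = 335°
Right analog: (5 + 30) mod 360 = 35°
Analogous hues = 335° and 35°


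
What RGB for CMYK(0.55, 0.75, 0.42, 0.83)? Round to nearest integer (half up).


R = 255 × (1-C) × (1-K) = 255 × 0.45 × 0.17 = 19.5075 → 20
G = 255 × (1-M) × (1-K) = 255 × 0.25 × 0.17 = 10.8375 → 11
B = 255 × (1-Y) × (1-K) = 255 × 0.58 × 0.17 = 25.143 → 25
= RGB(20, 11, 25)


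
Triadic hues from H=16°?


Triadic: equally spaced at 120° intervals
H1 = 16°
H2 = (16 + 120) mod 360 = 136°
H3 = (16 + 240) mod 360 = 256°
Triadic = 16°, 136°, 256°


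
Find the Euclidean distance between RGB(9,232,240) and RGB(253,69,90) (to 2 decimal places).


d = √[(R₁-R₂)² + (G₁-G₂)² + (B₁-B₂)²]
d = √[(9-253)² + (232-69)² + (240-90)²]
d = √[59536 + 26569 + 22500]
d = √108605
d ≈ 329.55


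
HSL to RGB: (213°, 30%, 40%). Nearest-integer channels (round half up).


H=213°, S=0.30, L=0.40
C = (1-|2L-1|)×S = (1-|-0.20|)×0.30 = 0.24
H' = H/60 = 213/60 ≈ 3.5500; X = C×(1-|H' mod 2 - 1|) = 0.108
m = L - C/2 = 0.40 - 0.12 = 0.28
Sector ⌊H'⌋ = 3 → (R',G',B') = (0.0, 0.108, 0.24)
RGB = ((R'+m)×255, (G'+m)×255, (B'+m)×255) = (71.4, 98.94, 132.6)
Round half up → RGB(71, 99, 133)
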